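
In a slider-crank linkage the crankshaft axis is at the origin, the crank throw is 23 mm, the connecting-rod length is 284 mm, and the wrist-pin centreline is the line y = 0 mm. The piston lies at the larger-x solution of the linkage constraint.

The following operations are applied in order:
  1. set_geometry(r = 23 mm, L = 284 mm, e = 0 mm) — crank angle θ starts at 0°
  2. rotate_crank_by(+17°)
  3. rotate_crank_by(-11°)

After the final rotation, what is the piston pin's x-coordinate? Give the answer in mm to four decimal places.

set_geometry: r = 23 mm, L = 284 mm, e = 0 mm; θ ← 0°
rotate_crank_by(+17°): θ ← 0° +17° = 17°
rotate_crank_by(-11°): θ ← 17° -11° = 6°
crank pin P = (r cos θ, r sin θ) = (22.874004, 2.404155)
h = r sin θ − e = 2.404155 − 0 = 2.404155
x = r cos θ + √(L² − h²) = 22.874004 + √(80656.0 − 5.7800) = 22.874004 + 283.989824 = 306.863827

306.8638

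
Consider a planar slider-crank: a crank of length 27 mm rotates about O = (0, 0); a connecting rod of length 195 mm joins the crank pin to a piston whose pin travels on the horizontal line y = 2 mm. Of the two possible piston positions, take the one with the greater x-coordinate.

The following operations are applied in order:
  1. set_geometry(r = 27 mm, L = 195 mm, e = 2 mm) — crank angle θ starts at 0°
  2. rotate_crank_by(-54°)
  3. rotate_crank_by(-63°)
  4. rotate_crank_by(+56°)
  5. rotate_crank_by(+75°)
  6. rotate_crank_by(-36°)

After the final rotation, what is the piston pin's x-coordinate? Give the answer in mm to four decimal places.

set_geometry: r = 27 mm, L = 195 mm, e = 2 mm; θ ← 0°
rotate_crank_by(-54°): θ ← 0° -54° = -54°
rotate_crank_by(-63°): θ ← -54° -63° = -117°
rotate_crank_by(+56°): θ ← -117° +56° = -61°
rotate_crank_by(+75°): θ ← -61° +75° = 14°
rotate_crank_by(-36°): θ ← 14° -36° = -22°
crank pin P = (r cos θ, r sin θ) = (25.033964, -10.114378)
h = r sin θ − e = -10.114378 − 2 = -12.114378
x = r cos θ + √(L² − h²) = 25.033964 + √(38025.0 − 146.7582) = 25.033964 + 194.623333 = 219.657297

219.6573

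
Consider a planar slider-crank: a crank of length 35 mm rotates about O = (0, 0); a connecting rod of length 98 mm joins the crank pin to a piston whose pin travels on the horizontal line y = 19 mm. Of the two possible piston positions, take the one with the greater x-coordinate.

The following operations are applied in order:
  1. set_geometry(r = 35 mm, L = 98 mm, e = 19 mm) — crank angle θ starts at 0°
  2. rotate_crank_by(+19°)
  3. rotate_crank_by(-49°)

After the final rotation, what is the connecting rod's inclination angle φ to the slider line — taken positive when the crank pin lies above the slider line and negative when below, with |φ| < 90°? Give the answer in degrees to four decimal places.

-21.8667

set_geometry: r = 35 mm, L = 98 mm, e = 19 mm; θ ← 0°
rotate_crank_by(+19°): θ ← 0° +19° = 19°
rotate_crank_by(-49°): θ ← 19° -49° = -30°
crank pin P = (r cos θ, r sin θ) = (30.310889, -17.500000)
h = r sin θ − e = -17.500000 − 19 = -36.500000
sin φ = h / L = -36.500000 / 98 = -0.37244898
φ = arcsin(-0.37244898) = -21.866732°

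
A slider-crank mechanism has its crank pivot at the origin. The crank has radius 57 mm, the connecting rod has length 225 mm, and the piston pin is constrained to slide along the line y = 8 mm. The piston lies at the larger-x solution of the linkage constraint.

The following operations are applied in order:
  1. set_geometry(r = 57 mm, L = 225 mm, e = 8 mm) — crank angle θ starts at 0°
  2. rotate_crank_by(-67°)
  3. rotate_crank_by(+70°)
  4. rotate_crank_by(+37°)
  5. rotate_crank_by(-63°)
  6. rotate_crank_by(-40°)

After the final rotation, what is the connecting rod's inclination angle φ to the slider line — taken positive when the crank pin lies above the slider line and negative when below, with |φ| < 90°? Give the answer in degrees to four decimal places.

set_geometry: r = 57 mm, L = 225 mm, e = 8 mm; θ ← 0°
rotate_crank_by(-67°): θ ← 0° -67° = -67°
rotate_crank_by(+70°): θ ← -67° +70° = 3°
rotate_crank_by(+37°): θ ← 3° +37° = 40°
rotate_crank_by(-63°): θ ← 40° -63° = -23°
rotate_crank_by(-40°): θ ← -23° -40° = -63°
crank pin P = (r cos θ, r sin θ) = (25.877458, -50.787372)
h = r sin θ − e = -50.787372 − 8 = -58.787372
sin φ = h / L = -58.787372 / 225 = -0.26127721
φ = arcsin(-0.26127721) = -15.145861°

-15.1459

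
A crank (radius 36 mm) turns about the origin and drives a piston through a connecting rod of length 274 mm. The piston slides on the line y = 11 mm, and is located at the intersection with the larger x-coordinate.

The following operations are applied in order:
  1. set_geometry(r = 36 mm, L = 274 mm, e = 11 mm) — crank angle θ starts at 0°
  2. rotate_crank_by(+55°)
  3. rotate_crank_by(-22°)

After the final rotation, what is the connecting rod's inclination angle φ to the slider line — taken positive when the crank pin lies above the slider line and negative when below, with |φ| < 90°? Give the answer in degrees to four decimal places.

set_geometry: r = 36 mm, L = 274 mm, e = 11 mm; θ ← 0°
rotate_crank_by(+55°): θ ← 0° +55° = 55°
rotate_crank_by(-22°): θ ← 55° -22° = 33°
crank pin P = (r cos θ, r sin θ) = (30.192140, 19.607005)
h = r sin θ − e = 19.607005 − 11 = 8.607005
sin φ = h / L = 8.607005 / 274 = 0.03141243
φ = arcsin(0.03141243) = 1.800096°

1.8001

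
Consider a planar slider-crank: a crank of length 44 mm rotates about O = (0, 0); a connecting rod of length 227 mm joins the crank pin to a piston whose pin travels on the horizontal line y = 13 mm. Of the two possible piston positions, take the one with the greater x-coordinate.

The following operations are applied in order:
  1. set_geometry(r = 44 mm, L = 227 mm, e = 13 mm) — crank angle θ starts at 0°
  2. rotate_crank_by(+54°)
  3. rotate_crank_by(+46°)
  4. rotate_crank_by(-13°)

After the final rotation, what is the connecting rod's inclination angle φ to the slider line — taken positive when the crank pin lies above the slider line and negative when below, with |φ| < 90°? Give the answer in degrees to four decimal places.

set_geometry: r = 44 mm, L = 227 mm, e = 13 mm; θ ← 0°
rotate_crank_by(+54°): θ ← 0° +54° = 54°
rotate_crank_by(+46°): θ ← 54° +46° = 100°
rotate_crank_by(-13°): θ ← 100° -13° = 87°
crank pin P = (r cos θ, r sin θ) = (2.302782, 43.939700)
h = r sin θ − e = 43.939700 − 13 = 30.939700
sin φ = h / L = 30.939700 / 227 = 0.13629824
φ = arcsin(0.13629824) = 7.833697°

7.8337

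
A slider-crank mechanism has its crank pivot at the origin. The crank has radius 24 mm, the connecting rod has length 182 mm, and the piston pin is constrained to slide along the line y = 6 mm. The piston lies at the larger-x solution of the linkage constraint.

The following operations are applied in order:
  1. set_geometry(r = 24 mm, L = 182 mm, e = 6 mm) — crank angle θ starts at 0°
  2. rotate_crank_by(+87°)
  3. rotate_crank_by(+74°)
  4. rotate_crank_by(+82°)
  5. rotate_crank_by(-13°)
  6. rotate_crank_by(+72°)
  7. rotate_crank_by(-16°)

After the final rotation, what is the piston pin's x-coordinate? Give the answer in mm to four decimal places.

set_geometry: r = 24 mm, L = 182 mm, e = 6 mm; θ ← 0°
rotate_crank_by(+87°): θ ← 0° +87° = 87°
rotate_crank_by(+74°): θ ← 87° +74° = 161°
rotate_crank_by(+82°): θ ← 161° +82° = 243°
rotate_crank_by(-13°): θ ← 243° -13° = 230°
rotate_crank_by(+72°): θ ← 230° +72° = 302°
rotate_crank_by(-16°): θ ← 302° -16° = 286°
crank pin P = (r cos θ, r sin θ) = (6.615297, -23.070281)
h = r sin θ − e = -23.070281 − 6 = -29.070281
x = r cos θ + √(L² − h²) = 6.615297 + √(33124.0 − 845.0812) = 6.615297 + 179.663348 = 186.278645

186.2786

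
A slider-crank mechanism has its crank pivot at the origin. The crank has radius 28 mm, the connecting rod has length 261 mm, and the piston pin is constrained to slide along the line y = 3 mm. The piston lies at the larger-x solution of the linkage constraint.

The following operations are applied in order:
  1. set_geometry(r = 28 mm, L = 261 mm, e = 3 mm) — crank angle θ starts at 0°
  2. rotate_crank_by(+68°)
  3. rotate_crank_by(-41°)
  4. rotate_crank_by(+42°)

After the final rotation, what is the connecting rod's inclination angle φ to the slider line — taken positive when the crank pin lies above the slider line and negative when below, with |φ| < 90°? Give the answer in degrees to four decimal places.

5.0865

set_geometry: r = 28 mm, L = 261 mm, e = 3 mm; θ ← 0°
rotate_crank_by(+68°): θ ← 0° +68° = 68°
rotate_crank_by(-41°): θ ← 68° -41° = 27°
rotate_crank_by(+42°): θ ← 27° +42° = 69°
crank pin P = (r cos θ, r sin θ) = (10.034303, 26.140252)
h = r sin θ − e = 26.140252 − 3 = 23.140252
sin φ = h / L = 23.140252 / 261 = 0.08865997
φ = arcsin(0.08865997) = 5.086521°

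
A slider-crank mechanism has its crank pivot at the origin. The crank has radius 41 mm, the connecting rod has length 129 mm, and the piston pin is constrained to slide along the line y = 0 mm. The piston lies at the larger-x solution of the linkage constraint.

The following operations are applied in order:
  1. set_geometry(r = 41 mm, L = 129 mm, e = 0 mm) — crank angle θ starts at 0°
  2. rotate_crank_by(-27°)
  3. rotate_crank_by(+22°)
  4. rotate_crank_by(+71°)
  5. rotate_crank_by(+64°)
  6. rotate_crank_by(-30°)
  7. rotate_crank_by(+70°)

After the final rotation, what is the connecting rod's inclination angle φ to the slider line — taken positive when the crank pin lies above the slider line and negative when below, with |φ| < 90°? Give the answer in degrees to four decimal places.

set_geometry: r = 41 mm, L = 129 mm, e = 0 mm; θ ← 0°
rotate_crank_by(-27°): θ ← 0° -27° = -27°
rotate_crank_by(+22°): θ ← -27° +22° = -5°
rotate_crank_by(+71°): θ ← -5° +71° = 66°
rotate_crank_by(+64°): θ ← 66° +64° = 130°
rotate_crank_by(-30°): θ ← 130° -30° = 100°
rotate_crank_by(+70°): θ ← 100° +70° = 170°
crank pin P = (r cos θ, r sin θ) = (-40.377118, 7.119575)
h = r sin θ − e = 7.119575 − 0 = 7.119575
sin φ = h / L = 7.119575 / 129 = 0.05519051
φ = arcsin(0.05519051) = 3.163791°

3.1638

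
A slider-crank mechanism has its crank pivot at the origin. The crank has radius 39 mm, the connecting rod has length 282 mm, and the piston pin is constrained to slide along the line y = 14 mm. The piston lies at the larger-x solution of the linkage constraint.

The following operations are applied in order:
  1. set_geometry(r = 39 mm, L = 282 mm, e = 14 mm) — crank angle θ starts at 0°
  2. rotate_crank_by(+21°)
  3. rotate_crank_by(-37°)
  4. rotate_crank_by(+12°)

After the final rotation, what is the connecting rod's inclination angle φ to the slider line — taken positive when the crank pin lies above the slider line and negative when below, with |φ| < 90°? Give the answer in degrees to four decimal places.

-3.3992

set_geometry: r = 39 mm, L = 282 mm, e = 14 mm; θ ← 0°
rotate_crank_by(+21°): θ ← 0° +21° = 21°
rotate_crank_by(-37°): θ ← 21° -37° = -16°
rotate_crank_by(+12°): θ ← -16° +12° = -4°
crank pin P = (r cos θ, r sin θ) = (38.904998, -2.720502)
h = r sin θ − e = -2.720502 − 14 = -16.720502
sin φ = h / L = -16.720502 / 282 = -0.05929256
φ = arcsin(-0.05929256) = -3.399207°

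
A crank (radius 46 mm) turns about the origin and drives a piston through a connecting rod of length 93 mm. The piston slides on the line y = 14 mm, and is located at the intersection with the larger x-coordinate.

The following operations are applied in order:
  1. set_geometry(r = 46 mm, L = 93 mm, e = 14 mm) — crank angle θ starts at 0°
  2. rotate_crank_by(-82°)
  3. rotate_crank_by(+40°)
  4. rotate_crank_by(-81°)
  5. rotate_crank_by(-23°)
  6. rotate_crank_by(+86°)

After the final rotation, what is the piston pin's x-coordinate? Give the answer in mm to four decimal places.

set_geometry: r = 46 mm, L = 93 mm, e = 14 mm; θ ← 0°
rotate_crank_by(-82°): θ ← 0° -82° = -82°
rotate_crank_by(+40°): θ ← -82° +40° = -42°
rotate_crank_by(-81°): θ ← -42° -81° = -123°
rotate_crank_by(-23°): θ ← -123° -23° = -146°
rotate_crank_by(+86°): θ ← -146° +86° = -60°
crank pin P = (r cos θ, r sin θ) = (23.000000, -39.837169)
h = r sin θ − e = -39.837169 − 14 = -53.837169
x = r cos θ + √(L² − h²) = 23.000000 + √(8649.0 − 2898.4407) = 23.000000 + 75.832442 = 98.832442

98.8324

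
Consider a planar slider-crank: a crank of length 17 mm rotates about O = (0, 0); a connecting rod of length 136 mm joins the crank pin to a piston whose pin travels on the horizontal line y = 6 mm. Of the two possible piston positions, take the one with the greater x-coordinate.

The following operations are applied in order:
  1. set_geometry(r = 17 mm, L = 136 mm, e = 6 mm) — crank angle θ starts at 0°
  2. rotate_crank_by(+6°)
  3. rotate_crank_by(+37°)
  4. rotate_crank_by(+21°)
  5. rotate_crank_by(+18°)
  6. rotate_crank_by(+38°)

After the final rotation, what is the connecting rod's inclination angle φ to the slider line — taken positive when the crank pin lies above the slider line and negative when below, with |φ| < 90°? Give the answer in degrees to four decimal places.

set_geometry: r = 17 mm, L = 136 mm, e = 6 mm; θ ← 0°
rotate_crank_by(+6°): θ ← 0° +6° = 6°
rotate_crank_by(+37°): θ ← 6° +37° = 43°
rotate_crank_by(+21°): θ ← 43° +21° = 64°
rotate_crank_by(+18°): θ ← 64° +18° = 82°
rotate_crank_by(+38°): θ ← 82° +38° = 120°
crank pin P = (r cos θ, r sin θ) = (-8.500000, 14.722432)
h = r sin θ − e = 14.722432 − 6 = 8.722432
sin φ = h / L = 8.722432 / 136 = 0.06413553
φ = arcsin(0.06413553) = 3.677219°

3.6772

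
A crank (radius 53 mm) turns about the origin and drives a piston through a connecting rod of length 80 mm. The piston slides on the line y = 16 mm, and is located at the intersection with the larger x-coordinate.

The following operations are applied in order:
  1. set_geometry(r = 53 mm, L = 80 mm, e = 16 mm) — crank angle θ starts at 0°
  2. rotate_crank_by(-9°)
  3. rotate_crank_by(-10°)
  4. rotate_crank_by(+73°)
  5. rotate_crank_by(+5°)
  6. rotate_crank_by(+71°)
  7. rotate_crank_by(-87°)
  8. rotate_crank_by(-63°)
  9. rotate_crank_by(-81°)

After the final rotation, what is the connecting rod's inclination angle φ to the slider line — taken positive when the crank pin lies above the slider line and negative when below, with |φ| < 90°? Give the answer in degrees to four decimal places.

set_geometry: r = 53 mm, L = 80 mm, e = 16 mm; θ ← 0°
rotate_crank_by(-9°): θ ← 0° -9° = -9°
rotate_crank_by(-10°): θ ← -9° -10° = -19°
rotate_crank_by(+73°): θ ← -19° +73° = 54°
rotate_crank_by(+5°): θ ← 54° +5° = 59°
rotate_crank_by(+71°): θ ← 59° +71° = 130°
rotate_crank_by(-87°): θ ← 130° -87° = 43°
rotate_crank_by(-63°): θ ← 43° -63° = -20°
rotate_crank_by(-81°): θ ← -20° -81° = -101°
crank pin P = (r cos θ, r sin θ) = (-10.112877, -52.026241)
h = r sin θ − e = -52.026241 − 16 = -68.026241
sin φ = h / L = -68.026241 / 80 = -0.85032801
φ = arcsin(-0.85032801) = -58.247363°

-58.2474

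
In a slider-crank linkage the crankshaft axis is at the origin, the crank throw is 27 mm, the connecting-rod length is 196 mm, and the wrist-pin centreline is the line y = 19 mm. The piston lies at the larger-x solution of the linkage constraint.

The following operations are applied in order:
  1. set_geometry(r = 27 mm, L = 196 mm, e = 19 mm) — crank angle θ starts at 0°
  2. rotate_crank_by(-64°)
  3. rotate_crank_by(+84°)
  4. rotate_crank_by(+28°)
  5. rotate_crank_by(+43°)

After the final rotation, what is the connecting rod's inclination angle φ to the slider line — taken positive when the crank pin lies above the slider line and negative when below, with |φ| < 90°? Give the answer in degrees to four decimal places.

set_geometry: r = 27 mm, L = 196 mm, e = 19 mm; θ ← 0°
rotate_crank_by(-64°): θ ← 0° -64° = -64°
rotate_crank_by(+84°): θ ← -64° +84° = 20°
rotate_crank_by(+28°): θ ← 20° +28° = 48°
rotate_crank_by(+43°): θ ← 48° +43° = 91°
crank pin P = (r cos θ, r sin θ) = (-0.471215, 26.995888)
h = r sin θ − e = 26.995888 − 19 = 7.995888
sin φ = h / L = 7.995888 / 196 = 0.04079535
φ = arcsin(0.04079535) = 2.338050°

2.3380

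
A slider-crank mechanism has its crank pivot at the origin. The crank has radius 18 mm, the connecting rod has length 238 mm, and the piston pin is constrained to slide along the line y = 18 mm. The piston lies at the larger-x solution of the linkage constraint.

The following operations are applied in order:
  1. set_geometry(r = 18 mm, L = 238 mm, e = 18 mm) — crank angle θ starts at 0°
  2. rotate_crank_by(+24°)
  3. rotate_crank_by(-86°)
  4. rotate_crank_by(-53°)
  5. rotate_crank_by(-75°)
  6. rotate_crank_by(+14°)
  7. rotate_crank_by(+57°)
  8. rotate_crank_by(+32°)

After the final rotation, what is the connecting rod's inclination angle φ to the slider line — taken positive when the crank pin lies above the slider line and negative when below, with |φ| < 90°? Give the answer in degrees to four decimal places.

-8.6940

set_geometry: r = 18 mm, L = 238 mm, e = 18 mm; θ ← 0°
rotate_crank_by(+24°): θ ← 0° +24° = 24°
rotate_crank_by(-86°): θ ← 24° -86° = -62°
rotate_crank_by(-53°): θ ← -62° -53° = -115°
rotate_crank_by(-75°): θ ← -115° -75° = -190°
rotate_crank_by(+14°): θ ← -190° +14° = -176°
rotate_crank_by(+57°): θ ← -176° +57° = -119°
rotate_crank_by(+32°): θ ← -119° +32° = -87°
crank pin P = (r cos θ, r sin θ) = (0.942047, -17.975332)
h = r sin θ − e = -17.975332 − 18 = -35.975332
sin φ = h / L = -35.975332 / 238 = -0.15115686
φ = arcsin(-0.15115686) = -8.693974°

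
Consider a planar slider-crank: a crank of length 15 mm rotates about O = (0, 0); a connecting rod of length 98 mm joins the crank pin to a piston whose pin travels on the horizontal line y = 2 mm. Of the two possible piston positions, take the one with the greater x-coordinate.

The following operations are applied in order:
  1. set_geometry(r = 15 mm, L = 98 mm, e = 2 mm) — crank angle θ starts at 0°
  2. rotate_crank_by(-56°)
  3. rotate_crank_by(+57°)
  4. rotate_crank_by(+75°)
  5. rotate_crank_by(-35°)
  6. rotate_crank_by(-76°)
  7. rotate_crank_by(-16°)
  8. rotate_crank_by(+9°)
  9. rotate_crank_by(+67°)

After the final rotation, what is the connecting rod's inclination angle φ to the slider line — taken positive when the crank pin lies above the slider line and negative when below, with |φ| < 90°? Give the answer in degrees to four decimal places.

2.5378

set_geometry: r = 15 mm, L = 98 mm, e = 2 mm; θ ← 0°
rotate_crank_by(-56°): θ ← 0° -56° = -56°
rotate_crank_by(+57°): θ ← -56° +57° = 1°
rotate_crank_by(+75°): θ ← 1° +75° = 76°
rotate_crank_by(-35°): θ ← 76° -35° = 41°
rotate_crank_by(-76°): θ ← 41° -76° = -35°
rotate_crank_by(-16°): θ ← -35° -16° = -51°
rotate_crank_by(+9°): θ ← -51° +9° = -42°
rotate_crank_by(+67°): θ ← -42° +67° = 25°
crank pin P = (r cos θ, r sin θ) = (13.594617, 6.339274)
h = r sin θ − e = 6.339274 − 2 = 4.339274
sin φ = h / L = 4.339274 / 98 = 0.04427831
φ = arcsin(0.04427831) = 2.537790°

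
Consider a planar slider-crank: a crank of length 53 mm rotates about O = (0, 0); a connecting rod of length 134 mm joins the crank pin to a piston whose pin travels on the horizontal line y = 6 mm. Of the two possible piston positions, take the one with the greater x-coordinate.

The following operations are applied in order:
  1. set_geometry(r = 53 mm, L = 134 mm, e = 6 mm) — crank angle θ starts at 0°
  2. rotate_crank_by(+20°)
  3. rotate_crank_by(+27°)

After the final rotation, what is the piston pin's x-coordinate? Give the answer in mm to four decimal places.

166.0792

set_geometry: r = 53 mm, L = 134 mm, e = 6 mm; θ ← 0°
rotate_crank_by(+20°): θ ← 0° +20° = 20°
rotate_crank_by(+27°): θ ← 20° +27° = 47°
crank pin P = (r cos θ, r sin θ) = (36.145913, 38.761746)
h = r sin θ − e = 38.761746 − 6 = 32.761746
x = r cos θ + √(L² − h²) = 36.145913 + √(17956.0 − 1073.3320) = 36.145913 + 129.933321 = 166.079234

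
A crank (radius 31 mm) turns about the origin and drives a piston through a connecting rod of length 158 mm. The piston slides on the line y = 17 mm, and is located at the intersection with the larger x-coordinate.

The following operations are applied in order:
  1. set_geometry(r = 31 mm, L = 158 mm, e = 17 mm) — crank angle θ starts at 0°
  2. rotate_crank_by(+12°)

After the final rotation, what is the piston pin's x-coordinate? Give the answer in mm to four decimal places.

187.9696

set_geometry: r = 31 mm, L = 158 mm, e = 17 mm; θ ← 0°
rotate_crank_by(+12°): θ ← 0° +12° = 12°
crank pin P = (r cos θ, r sin θ) = (30.322576, 6.445262)
h = r sin θ − e = 6.445262 − 17 = -10.554738
x = r cos θ + √(L² − h²) = 30.322576 + √(24964.0 − 111.4025) = 30.322576 + 157.647066 = 187.969642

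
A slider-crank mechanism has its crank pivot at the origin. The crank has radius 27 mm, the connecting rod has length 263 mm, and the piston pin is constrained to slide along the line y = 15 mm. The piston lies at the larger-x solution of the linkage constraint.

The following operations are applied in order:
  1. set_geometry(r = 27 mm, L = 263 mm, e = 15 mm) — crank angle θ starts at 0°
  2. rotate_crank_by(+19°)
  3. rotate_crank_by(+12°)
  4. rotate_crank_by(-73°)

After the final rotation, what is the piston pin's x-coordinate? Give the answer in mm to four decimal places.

280.9779

set_geometry: r = 27 mm, L = 263 mm, e = 15 mm; θ ← 0°
rotate_crank_by(+19°): θ ← 0° +19° = 19°
rotate_crank_by(+12°): θ ← 19° +12° = 31°
rotate_crank_by(-73°): θ ← 31° -73° = -42°
crank pin P = (r cos θ, r sin θ) = (20.064910, -18.066526)
h = r sin θ − e = -18.066526 − 15 = -33.066526
x = r cos θ + √(L² − h²) = 20.064910 + √(69169.0 − 1093.3952) = 20.064910 + 260.913022 = 280.977932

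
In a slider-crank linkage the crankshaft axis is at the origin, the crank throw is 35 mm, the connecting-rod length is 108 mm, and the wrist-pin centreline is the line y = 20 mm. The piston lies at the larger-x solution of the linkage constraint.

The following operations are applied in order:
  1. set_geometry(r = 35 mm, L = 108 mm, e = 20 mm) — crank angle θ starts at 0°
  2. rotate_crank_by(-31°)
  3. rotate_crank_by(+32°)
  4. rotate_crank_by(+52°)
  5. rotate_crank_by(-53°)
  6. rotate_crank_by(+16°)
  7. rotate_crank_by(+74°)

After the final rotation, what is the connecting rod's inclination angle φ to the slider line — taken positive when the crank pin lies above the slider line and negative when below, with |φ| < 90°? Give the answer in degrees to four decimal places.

set_geometry: r = 35 mm, L = 108 mm, e = 20 mm; θ ← 0°
rotate_crank_by(-31°): θ ← 0° -31° = -31°
rotate_crank_by(+32°): θ ← -31° +32° = 1°
rotate_crank_by(+52°): θ ← 1° +52° = 53°
rotate_crank_by(-53°): θ ← 53° -53° = 0°
rotate_crank_by(+16°): θ ← 0° +16° = 16°
rotate_crank_by(+74°): θ ← 16° +74° = 90°
crank pin P = (r cos θ, r sin θ) = (0.000000, 35.000000)
h = r sin θ − e = 35.000000 − 20 = 15.000000
sin φ = h / L = 15.000000 / 108 = 0.13888889
φ = arcsin(0.13888889) = 7.983556°

7.9836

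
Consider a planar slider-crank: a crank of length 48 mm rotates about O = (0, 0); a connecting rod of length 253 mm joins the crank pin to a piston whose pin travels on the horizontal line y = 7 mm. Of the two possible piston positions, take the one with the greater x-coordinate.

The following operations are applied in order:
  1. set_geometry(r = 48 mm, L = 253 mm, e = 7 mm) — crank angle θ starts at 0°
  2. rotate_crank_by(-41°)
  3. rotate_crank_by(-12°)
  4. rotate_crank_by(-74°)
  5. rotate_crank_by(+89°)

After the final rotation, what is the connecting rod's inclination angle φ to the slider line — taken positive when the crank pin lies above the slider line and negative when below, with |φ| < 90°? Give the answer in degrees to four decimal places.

-8.3068

set_geometry: r = 48 mm, L = 253 mm, e = 7 mm; θ ← 0°
rotate_crank_by(-41°): θ ← 0° -41° = -41°
rotate_crank_by(-12°): θ ← -41° -12° = -53°
rotate_crank_by(-74°): θ ← -53° -74° = -127°
rotate_crank_by(+89°): θ ← -127° +89° = -38°
crank pin P = (r cos θ, r sin θ) = (37.824516, -29.551751)
h = r sin θ − e = -29.551751 − 7 = -36.551751
sin φ = h / L = -36.551751 / 253 = -0.14447332
φ = arcsin(-0.14447332) = -8.306782°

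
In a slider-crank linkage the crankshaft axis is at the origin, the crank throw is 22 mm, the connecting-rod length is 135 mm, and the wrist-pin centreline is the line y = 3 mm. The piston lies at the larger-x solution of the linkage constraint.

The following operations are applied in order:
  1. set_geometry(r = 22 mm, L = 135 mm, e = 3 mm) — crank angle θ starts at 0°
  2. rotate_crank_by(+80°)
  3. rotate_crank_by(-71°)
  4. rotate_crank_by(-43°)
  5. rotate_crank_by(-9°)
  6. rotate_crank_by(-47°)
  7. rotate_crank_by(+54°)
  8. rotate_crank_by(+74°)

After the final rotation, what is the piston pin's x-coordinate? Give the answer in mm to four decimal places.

151.9238

set_geometry: r = 22 mm, L = 135 mm, e = 3 mm; θ ← 0°
rotate_crank_by(+80°): θ ← 0° +80° = 80°
rotate_crank_by(-71°): θ ← 80° -71° = 9°
rotate_crank_by(-43°): θ ← 9° -43° = -34°
rotate_crank_by(-9°): θ ← -34° -9° = -43°
rotate_crank_by(-47°): θ ← -43° -47° = -90°
rotate_crank_by(+54°): θ ← -90° +54° = -36°
rotate_crank_by(+74°): θ ← -36° +74° = 38°
crank pin P = (r cos θ, r sin θ) = (17.336237, 13.544552)
h = r sin θ − e = 13.544552 − 3 = 10.544552
x = r cos θ + √(L² − h²) = 17.336237 + √(18225.0 − 111.1876) = 17.336237 + 134.587564 = 151.923801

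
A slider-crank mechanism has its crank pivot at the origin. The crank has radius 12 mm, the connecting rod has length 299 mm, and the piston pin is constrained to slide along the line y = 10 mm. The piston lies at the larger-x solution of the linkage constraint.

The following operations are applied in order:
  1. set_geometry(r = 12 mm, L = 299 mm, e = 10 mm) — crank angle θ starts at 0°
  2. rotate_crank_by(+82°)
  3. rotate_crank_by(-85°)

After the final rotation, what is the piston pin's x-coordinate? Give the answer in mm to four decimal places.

set_geometry: r = 12 mm, L = 299 mm, e = 10 mm; θ ← 0°
rotate_crank_by(+82°): θ ← 0° +82° = 82°
rotate_crank_by(-85°): θ ← 82° -85° = -3°
crank pin P = (r cos θ, r sin θ) = (11.983554, -0.628031)
h = r sin θ − e = -0.628031 − 10 = -10.628031
x = r cos θ + √(L² − h²) = 11.983554 + √(89401.0 − 112.9551) = 11.983554 + 298.811052 = 310.794607

310.7946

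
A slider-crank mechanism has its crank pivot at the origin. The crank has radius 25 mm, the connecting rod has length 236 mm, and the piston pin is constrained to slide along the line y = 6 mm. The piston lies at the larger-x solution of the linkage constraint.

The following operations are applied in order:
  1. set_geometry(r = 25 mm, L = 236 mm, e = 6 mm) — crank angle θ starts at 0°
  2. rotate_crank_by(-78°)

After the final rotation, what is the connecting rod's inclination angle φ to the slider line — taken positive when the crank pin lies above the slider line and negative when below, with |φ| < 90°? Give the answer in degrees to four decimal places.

-7.4142

set_geometry: r = 25 mm, L = 236 mm, e = 6 mm; θ ← 0°
rotate_crank_by(-78°): θ ← 0° -78° = -78°
crank pin P = (r cos θ, r sin θ) = (5.197792, -24.453690)
h = r sin θ − e = -24.453690 − 6 = -30.453690
sin φ = h / L = -30.453690 / 236 = -0.12904106
φ = arcsin(-0.12904106) = -7.414182°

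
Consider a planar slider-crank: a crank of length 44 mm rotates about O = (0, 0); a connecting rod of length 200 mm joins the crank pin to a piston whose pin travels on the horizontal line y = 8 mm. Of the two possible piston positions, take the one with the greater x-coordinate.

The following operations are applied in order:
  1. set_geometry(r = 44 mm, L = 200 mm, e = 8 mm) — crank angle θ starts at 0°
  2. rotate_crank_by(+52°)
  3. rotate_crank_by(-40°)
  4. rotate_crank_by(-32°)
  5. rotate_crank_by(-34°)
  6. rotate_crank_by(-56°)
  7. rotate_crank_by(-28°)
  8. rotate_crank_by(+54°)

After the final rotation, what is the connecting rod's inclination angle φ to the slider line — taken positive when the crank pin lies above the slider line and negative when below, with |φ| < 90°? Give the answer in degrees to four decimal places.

-14.9986

set_geometry: r = 44 mm, L = 200 mm, e = 8 mm; θ ← 0°
rotate_crank_by(+52°): θ ← 0° +52° = 52°
rotate_crank_by(-40°): θ ← 52° -40° = 12°
rotate_crank_by(-32°): θ ← 12° -32° = -20°
rotate_crank_by(-34°): θ ← -20° -34° = -54°
rotate_crank_by(-56°): θ ← -54° -56° = -110°
rotate_crank_by(-28°): θ ← -110° -28° = -138°
rotate_crank_by(+54°): θ ← -138° +54° = -84°
crank pin P = (r cos θ, r sin θ) = (4.599252, -43.758963)
h = r sin θ − e = -43.758963 − 8 = -51.758963
sin φ = h / L = -51.758963 / 200 = -0.25879482
φ = arcsin(-0.25879482) = -14.998563°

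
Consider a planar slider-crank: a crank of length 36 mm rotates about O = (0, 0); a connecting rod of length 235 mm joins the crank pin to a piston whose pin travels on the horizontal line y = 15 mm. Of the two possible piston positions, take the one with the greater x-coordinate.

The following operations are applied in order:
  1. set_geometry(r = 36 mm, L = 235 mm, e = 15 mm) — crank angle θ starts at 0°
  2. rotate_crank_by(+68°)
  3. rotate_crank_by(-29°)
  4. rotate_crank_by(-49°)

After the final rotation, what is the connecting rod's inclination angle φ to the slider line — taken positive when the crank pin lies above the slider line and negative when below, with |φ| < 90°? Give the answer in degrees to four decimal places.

-5.1884

set_geometry: r = 36 mm, L = 235 mm, e = 15 mm; θ ← 0°
rotate_crank_by(+68°): θ ← 0° +68° = 68°
rotate_crank_by(-29°): θ ← 68° -29° = 39°
rotate_crank_by(-49°): θ ← 39° -49° = -10°
crank pin P = (r cos θ, r sin θ) = (35.453079, -6.251334)
h = r sin θ − e = -6.251334 − 15 = -21.251334
sin φ = h / L = -21.251334 / 235 = -0.09043121
φ = arcsin(-0.09043121) = -5.188415°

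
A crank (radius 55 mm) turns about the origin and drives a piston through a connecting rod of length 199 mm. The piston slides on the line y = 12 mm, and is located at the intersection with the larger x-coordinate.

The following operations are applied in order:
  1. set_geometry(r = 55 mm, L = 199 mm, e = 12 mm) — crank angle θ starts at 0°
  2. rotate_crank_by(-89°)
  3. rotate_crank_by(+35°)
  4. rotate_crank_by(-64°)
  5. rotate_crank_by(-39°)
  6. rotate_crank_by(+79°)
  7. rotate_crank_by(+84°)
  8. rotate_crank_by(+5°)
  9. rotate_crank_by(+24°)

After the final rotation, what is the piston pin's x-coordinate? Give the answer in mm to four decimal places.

set_geometry: r = 55 mm, L = 199 mm, e = 12 mm; θ ← 0°
rotate_crank_by(-89°): θ ← 0° -89° = -89°
rotate_crank_by(+35°): θ ← -89° +35° = -54°
rotate_crank_by(-64°): θ ← -54° -64° = -118°
rotate_crank_by(-39°): θ ← -118° -39° = -157°
rotate_crank_by(+79°): θ ← -157° +79° = -78°
rotate_crank_by(+84°): θ ← -78° +84° = 6°
rotate_crank_by(+5°): θ ← 6° +5° = 11°
rotate_crank_by(+24°): θ ← 11° +24° = 35°
crank pin P = (r cos θ, r sin θ) = (45.053362, 31.546704)
h = r sin θ − e = 31.546704 − 12 = 19.546704
x = r cos θ + √(L² − h²) = 45.053362 + √(39601.0 − 382.0736) = 45.053362 + 198.037689 = 243.091052

243.0911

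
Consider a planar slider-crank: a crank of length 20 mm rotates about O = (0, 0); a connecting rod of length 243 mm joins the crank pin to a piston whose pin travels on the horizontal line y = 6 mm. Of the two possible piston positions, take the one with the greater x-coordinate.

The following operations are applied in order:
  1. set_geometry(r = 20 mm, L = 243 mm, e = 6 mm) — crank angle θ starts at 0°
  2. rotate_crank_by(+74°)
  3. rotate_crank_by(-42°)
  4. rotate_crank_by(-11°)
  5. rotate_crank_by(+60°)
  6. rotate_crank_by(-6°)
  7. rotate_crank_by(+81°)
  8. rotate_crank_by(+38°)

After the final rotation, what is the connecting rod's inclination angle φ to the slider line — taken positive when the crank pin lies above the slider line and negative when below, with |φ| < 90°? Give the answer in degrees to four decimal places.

set_geometry: r = 20 mm, L = 243 mm, e = 6 mm; θ ← 0°
rotate_crank_by(+74°): θ ← 0° +74° = 74°
rotate_crank_by(-42°): θ ← 74° -42° = 32°
rotate_crank_by(-11°): θ ← 32° -11° = 21°
rotate_crank_by(+60°): θ ← 21° +60° = 81°
rotate_crank_by(-6°): θ ← 81° -6° = 75°
rotate_crank_by(+81°): θ ← 75° +81° = 156°
rotate_crank_by(+38°): θ ← 156° +38° = 194°
crank pin P = (r cos θ, r sin θ) = (-19.405915, -4.838438)
h = r sin θ − e = -4.838438 − 6 = -10.838438
sin φ = h / L = -10.838438 / 243 = -0.04460263
φ = arcsin(-0.04460263) = -2.556390°

-2.5564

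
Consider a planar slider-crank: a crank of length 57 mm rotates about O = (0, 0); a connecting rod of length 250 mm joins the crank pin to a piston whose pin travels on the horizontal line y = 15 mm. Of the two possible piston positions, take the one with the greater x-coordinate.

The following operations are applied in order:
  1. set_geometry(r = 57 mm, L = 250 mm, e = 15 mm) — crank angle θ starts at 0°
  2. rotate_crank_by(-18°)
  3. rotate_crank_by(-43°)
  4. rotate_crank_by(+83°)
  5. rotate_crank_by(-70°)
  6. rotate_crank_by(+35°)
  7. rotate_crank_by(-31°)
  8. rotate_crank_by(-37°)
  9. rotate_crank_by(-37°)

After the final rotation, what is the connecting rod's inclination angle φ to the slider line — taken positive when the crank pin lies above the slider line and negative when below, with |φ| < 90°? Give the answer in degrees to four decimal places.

set_geometry: r = 57 mm, L = 250 mm, e = 15 mm; θ ← 0°
rotate_crank_by(-18°): θ ← 0° -18° = -18°
rotate_crank_by(-43°): θ ← -18° -43° = -61°
rotate_crank_by(+83°): θ ← -61° +83° = 22°
rotate_crank_by(-70°): θ ← 22° -70° = -48°
rotate_crank_by(+35°): θ ← -48° +35° = -13°
rotate_crank_by(-31°): θ ← -13° -31° = -44°
rotate_crank_by(-37°): θ ← -44° -37° = -81°
rotate_crank_by(-37°): θ ← -81° -37° = -118°
crank pin P = (r cos θ, r sin θ) = (-26.759879, -50.328013)
h = r sin θ − e = -50.328013 − 15 = -65.328013
sin φ = h / L = -65.328013 / 250 = -0.26131205
φ = arcsin(-0.26131205) = -15.147929°

-15.1479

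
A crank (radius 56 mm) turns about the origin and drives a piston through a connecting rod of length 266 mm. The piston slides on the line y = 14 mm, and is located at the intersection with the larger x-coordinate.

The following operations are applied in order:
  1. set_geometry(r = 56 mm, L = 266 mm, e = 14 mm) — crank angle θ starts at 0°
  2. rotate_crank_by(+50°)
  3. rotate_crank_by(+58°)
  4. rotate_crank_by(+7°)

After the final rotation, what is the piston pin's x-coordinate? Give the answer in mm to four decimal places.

239.7820

set_geometry: r = 56 mm, L = 266 mm, e = 14 mm; θ ← 0°
rotate_crank_by(+50°): θ ← 0° +50° = 50°
rotate_crank_by(+58°): θ ← 50° +58° = 108°
rotate_crank_by(+7°): θ ← 108° +7° = 115°
crank pin P = (r cos θ, r sin θ) = (-23.666623, 50.753236)
h = r sin θ − e = 50.753236 − 14 = 36.753236
x = r cos θ + √(L² − h²) = -23.666623 + √(70756.0 − 1350.8004) = -23.666623 + 263.448666 = 239.782043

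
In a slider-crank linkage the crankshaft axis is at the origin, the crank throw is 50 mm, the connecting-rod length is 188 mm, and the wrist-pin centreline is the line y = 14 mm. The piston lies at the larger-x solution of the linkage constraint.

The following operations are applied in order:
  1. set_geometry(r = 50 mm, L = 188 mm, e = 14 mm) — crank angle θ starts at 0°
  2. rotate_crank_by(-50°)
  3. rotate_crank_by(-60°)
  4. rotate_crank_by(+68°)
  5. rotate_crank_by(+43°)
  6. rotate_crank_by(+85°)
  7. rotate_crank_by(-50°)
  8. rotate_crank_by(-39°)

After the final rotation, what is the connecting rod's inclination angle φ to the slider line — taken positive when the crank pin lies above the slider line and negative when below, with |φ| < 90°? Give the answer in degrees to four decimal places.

-5.0708

set_geometry: r = 50 mm, L = 188 mm, e = 14 mm; θ ← 0°
rotate_crank_by(-50°): θ ← 0° -50° = -50°
rotate_crank_by(-60°): θ ← -50° -60° = -110°
rotate_crank_by(+68°): θ ← -110° +68° = -42°
rotate_crank_by(+43°): θ ← -42° +43° = 1°
rotate_crank_by(+85°): θ ← 1° +85° = 86°
rotate_crank_by(-50°): θ ← 86° -50° = 36°
rotate_crank_by(-39°): θ ← 36° -39° = -3°
crank pin P = (r cos θ, r sin θ) = (49.931477, -2.616798)
h = r sin θ − e = -2.616798 − 14 = -16.616798
sin φ = h / L = -16.616798 / 188 = -0.08838722
φ = arcsin(-0.08838722) = -5.070832°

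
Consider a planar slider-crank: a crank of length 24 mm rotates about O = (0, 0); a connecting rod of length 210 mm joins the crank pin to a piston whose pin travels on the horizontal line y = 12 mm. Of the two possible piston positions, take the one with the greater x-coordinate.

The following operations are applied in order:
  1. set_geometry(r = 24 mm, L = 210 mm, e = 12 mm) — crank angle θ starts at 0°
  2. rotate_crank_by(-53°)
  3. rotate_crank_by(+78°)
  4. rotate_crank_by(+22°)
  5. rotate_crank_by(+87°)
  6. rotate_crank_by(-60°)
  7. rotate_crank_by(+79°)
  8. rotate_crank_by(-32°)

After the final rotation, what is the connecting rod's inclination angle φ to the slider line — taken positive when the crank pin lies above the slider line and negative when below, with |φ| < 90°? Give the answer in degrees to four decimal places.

set_geometry: r = 24 mm, L = 210 mm, e = 12 mm; θ ← 0°
rotate_crank_by(-53°): θ ← 0° -53° = -53°
rotate_crank_by(+78°): θ ← -53° +78° = 25°
rotate_crank_by(+22°): θ ← 25° +22° = 47°
rotate_crank_by(+87°): θ ← 47° +87° = 134°
rotate_crank_by(-60°): θ ← 134° -60° = 74°
rotate_crank_by(+79°): θ ← 74° +79° = 153°
rotate_crank_by(-32°): θ ← 153° -32° = 121°
crank pin P = (r cos θ, r sin θ) = (-12.360914, 20.572015)
h = r sin θ − e = 20.572015 − 12 = 8.572015
sin φ = h / L = 8.572015 / 210 = 0.04081912
φ = arcsin(0.04081912) = 2.339413°

2.3394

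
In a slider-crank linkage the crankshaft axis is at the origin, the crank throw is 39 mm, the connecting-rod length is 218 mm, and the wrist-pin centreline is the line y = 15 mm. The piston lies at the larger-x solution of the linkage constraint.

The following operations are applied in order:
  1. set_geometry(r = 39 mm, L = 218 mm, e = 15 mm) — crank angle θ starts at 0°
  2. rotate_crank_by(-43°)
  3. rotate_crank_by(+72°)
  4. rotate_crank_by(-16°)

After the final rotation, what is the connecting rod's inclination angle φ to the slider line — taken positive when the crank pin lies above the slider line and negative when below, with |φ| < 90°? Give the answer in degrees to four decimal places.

set_geometry: r = 39 mm, L = 218 mm, e = 15 mm; θ ← 0°
rotate_crank_by(-43°): θ ← 0° -43° = -43°
rotate_crank_by(+72°): θ ← -43° +72° = 29°
rotate_crank_by(-16°): θ ← 29° -16° = 13°
crank pin P = (r cos θ, r sin θ) = (38.000433, 8.773091)
h = r sin θ − e = 8.773091 − 15 = -6.226909
sin φ = h / L = -6.226909 / 218 = -0.02856380
φ = arcsin(-0.02856380) = -1.636808°

-1.6368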